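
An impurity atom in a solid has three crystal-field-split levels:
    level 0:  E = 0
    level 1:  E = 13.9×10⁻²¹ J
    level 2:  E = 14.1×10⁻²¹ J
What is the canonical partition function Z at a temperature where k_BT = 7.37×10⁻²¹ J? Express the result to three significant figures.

Eᵢ/kT = 0, 1.8860, 1.9132.
Z = Σ e^(−Eᵢ/kT) = e^(−0) + e^(−1.8860) + e^(−1.9132) = 1.0000 + 0.15168 + 0.14761 = 1.2993.

Z = 1.30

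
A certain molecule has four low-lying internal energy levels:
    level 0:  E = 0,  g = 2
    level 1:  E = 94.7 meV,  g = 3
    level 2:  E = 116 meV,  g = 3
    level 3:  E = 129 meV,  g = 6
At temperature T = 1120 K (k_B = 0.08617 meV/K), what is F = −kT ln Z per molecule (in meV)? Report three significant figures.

-166 meV

k_BT = 0.08617 × 1120 K = 96.510 meV.
Eᵢ/kT = 0, 0.98125, 1.2019, 1.3366.
Z = Σ gᵢe^(−Eᵢ/kT) = 2·e^(−0) + 3·e^(−0.98125) + 3·e^(−1.2019) + 6·e^(−1.3366) = 2.0000 + 1.1245 + 0.90187 + 1.5764 = 5.6028.
F = −kT ln Z = −96.510 × ln(5.6028) = −96.510 × 1.7233 = -166 meV.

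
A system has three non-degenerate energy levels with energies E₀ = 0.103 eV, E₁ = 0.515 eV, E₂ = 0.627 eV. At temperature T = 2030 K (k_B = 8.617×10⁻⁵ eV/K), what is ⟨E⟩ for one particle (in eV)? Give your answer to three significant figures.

0.160 eV

k_BT = 8.617×10⁻⁵ × 2030 K = 0.17493 eV.
Eᵢ/kT = 0.58881, 2.9440, 3.5843.
Z = Σ e^(−Eᵢ/kT) = e^(−0.58881) + e^(−2.9440) + e^(−3.5843) = 0.55499 + 0.052655 + 0.027756 = 0.63540.
⟨E⟩ = Σ Eᵢ e^(−Eᵢ/kT) / Z = (0.103·0.55499 + 0.515·0.052655 + 0.627·0.027756) / 0.63540 = 0.160 eV.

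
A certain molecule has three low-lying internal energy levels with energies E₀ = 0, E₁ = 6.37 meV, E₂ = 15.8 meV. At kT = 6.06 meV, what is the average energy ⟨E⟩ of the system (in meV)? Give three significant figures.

Eᵢ/kT = 0, 1.0512, 2.6073.
Z = Σ e^(−Eᵢ/kT) = e^(−0) + e^(−1.0512) + e^(−2.6073) = 1.0000 + 0.34952 + 0.073733 = 1.4233.
⟨E⟩ = Σ Eᵢ e^(−Eᵢ/kT) / Z = (0·1.0000 + 6.37·0.34952 + 15.8·0.073733) / 1.4233 = 2.38 meV.

2.38 meV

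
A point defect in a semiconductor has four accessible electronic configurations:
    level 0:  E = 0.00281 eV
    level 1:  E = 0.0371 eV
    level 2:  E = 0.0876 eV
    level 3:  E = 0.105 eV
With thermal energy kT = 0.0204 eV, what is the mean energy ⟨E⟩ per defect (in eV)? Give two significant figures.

0.0098 eV

Eᵢ/kT = 0.1377, 1.819, 4.294, 5.147.
Z = Σ e^(−Eᵢ/kT) = e^(−0.1377) + e^(−1.819) + e^(−4.294) + e^(−5.147) = 0.8714 + 0.1622 + 0.01365 + 0.005817 = 1.053.
⟨E⟩ = Σ Eᵢ e^(−Eᵢ/kT) / Z = (0.00281·0.8714 + 0.0371·0.1622 + 0.0876·0.01365 + 0.105·0.005817) / 1.053 = 0.0098 eV.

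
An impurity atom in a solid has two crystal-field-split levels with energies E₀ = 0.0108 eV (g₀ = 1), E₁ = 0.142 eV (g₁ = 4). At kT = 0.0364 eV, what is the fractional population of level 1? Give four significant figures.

Eᵢ/kT = 0.296703, 3.90110.
Z = Σ gᵢe^(−Eᵢ/kT) = 1·e^(−0.296703) + 4·e^(−3.90110) = 0.743265 + 0.0808786 = 0.824144.
P₁ = g₁ e^(−E₁/kT) / Z = 0.0808786/0.824144 = 0.09814.

0.09814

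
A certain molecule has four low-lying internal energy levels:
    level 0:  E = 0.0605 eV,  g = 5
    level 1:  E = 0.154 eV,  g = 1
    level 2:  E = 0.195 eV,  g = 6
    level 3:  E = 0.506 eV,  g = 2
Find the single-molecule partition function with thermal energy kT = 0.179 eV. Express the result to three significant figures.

Eᵢ/kT = 0.33799, 0.86034, 1.0894, 2.8268.
Z = Σ gᵢe^(−Eᵢ/kT) = 5·e^(−0.33799) + 1·e^(−0.86034) + 6·e^(−1.0894) + 2·e^(−2.8268) = 3.5660 + 0.42302 + 2.0185 + 0.11840 = 6.1259.

Z = 6.13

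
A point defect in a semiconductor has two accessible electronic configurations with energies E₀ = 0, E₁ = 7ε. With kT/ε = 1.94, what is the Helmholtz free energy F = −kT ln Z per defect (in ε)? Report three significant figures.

Eᵢ/kT = 0, 3.6082.
Z = Σ e^(−Eᵢ/kT) = e^(−0) + e^(−3.6082) = 1.0000 + 0.027101 = 1.0271.
F = −kT ln Z = −1.94 × ln(1.0271) = −1.94 × 0.026739 = -0.0519 ε.

-0.0519 ε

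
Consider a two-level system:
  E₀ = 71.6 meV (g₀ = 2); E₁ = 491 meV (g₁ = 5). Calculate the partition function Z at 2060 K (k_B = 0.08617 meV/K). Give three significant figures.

Z = 1.65

k_BT = 0.08617 × 2060 K = 177.51 meV.
Eᵢ/kT = 0.40336, 2.7660.
Z = Σ gᵢe^(−Eᵢ/kT) = 2·e^(−0.40336) + 5·e^(−2.7660) = 1.3361 + 0.31457 = 1.6507.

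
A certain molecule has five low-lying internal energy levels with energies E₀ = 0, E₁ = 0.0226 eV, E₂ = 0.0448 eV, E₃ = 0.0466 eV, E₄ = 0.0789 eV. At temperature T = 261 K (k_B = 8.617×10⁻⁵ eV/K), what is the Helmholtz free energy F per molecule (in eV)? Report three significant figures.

k_BT = 8.617×10⁻⁵ × 261 K = 0.022490 eV.
Eᵢ/kT = 0, 1.0049, 1.9920, 2.0720, 3.5082.
Z = Σ e^(−Eᵢ/kT) = e^(−0) + e^(−1.0049) + e^(−1.9920) + e^(−2.0720) + e^(−3.5082) = 1.0000 + 0.36608 + 0.13642 + 0.12593 + 0.029951 = 1.6584.
F = −kT ln Z = −0.022490 × ln(1.6584) = −0.022490 × 0.50585 = -0.0114 eV.

-0.0114 eV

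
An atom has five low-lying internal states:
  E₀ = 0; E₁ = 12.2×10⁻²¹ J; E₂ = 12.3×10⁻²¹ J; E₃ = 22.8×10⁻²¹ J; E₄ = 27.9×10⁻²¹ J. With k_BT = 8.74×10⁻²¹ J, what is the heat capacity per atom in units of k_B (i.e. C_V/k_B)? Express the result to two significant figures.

Eᵢ/kT = 0, 1.396, 1.407, 2.609, 3.192.
Z = Σ e^(−Eᵢ/kT) = e^(−0) + e^(−1.396) + e^(−1.407) + e^(−2.609) + e^(−3.192) = 1.000 + 0.2476 + 0.2449 + 0.07361 + 0.04109 = 1.607.
⟨E⟩ = 5.512, ⟨E²⟩ = 89.70.
C_V/k_B = (⟨E²⟩ − ⟨E⟩²)/(kT)² = (89.70 − 30.38)/76.39 = 0.78.

0.78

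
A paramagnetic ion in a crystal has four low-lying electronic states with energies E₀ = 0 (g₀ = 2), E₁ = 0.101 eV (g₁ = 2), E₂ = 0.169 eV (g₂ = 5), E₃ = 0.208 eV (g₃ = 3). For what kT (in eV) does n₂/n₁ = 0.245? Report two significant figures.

0.029 eV

n₂/n₁ = (g₂/g₁) exp[−(E₂−E₁)/kT] = 0.245.
⇒ (E₂−E₁)/kT = ln((5/2)/0.245) = ln(10.20) = 2.322.
kT = 0.068 eV / 2.322 = 0.029 eV.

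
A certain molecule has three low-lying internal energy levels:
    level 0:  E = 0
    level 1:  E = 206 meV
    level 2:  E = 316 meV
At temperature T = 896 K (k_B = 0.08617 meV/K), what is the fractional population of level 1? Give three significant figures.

k_BT = 0.08617 × 896 K = 77.208 meV.
Eᵢ/kT = 0, 2.6681, 4.0928.
Z = Σ e^(−Eᵢ/kT) = e^(−0) + e^(−2.6681) + e^(−4.0928) = 1.0000 + 0.069384 + 0.016692 = 1.0861.
P₁ = e^(−E₁/kT) / Z = 0.069384/1.0861 = 0.0639.

0.0639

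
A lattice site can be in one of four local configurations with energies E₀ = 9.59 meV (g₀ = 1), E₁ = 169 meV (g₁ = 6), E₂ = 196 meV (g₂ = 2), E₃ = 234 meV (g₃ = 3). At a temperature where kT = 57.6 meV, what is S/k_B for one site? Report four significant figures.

1.429

Eᵢ/kT = 0.166493, 2.93403, 3.40278, 4.06250.
Z = Σ gᵢe^(−Eᵢ/kT) = 1·e^(−0.166493) + 6·e^(−2.93403) + 2·e^(−3.40278) + 3·e^(−4.06250) = 0.846629 + 0.319094 + 0.0665612 + 0.0516179 = 1.28390.
⟨E⟩ = Σ EᵢPᵢ = 67.8952 meV.
S/k_B = ln Z + ⟨E⟩/kT = ln(1.28390) + 67.8952/57.6 = 0.249902 + 1.17874 = 1.429.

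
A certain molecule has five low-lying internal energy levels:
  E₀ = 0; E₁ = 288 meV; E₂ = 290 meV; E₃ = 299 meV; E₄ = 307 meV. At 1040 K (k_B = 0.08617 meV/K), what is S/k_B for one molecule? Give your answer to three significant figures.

0.562

k_BT = 0.08617 × 1040 K = 89.617 meV.
Eᵢ/kT = 0, 3.2137, 3.2360, 3.3364, 3.4257.
Z = Σ e^(−Eᵢ/kT) = e^(−0) + e^(−3.2137) + e^(−3.2360) + e^(−3.3364) + e^(−3.4257) = 1.0000 + 0.040208 + 0.039321 + 0.035565 + 0.032527 = 1.1476.
⟨E⟩ = Σ EᵢPᵢ = 37.995 meV.
S/k_B = ln Z + ⟨E⟩/kT = ln(1.1476) + 37.995/89.617 = 0.13767 + 0.42397 = 0.562.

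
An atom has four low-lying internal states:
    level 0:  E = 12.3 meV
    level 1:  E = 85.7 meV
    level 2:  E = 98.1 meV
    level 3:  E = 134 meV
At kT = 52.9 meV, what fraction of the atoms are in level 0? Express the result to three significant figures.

Eᵢ/kT = 0.23251, 1.6200, 1.8544, 2.5331.
Z = Σ e^(−Eᵢ/kT) = e^(−0.23251) + e^(−1.6200) + e^(−1.8544) + e^(−2.5331) = 0.79254 + 0.19790 + 0.15655 + 0.079412 = 1.2264.
P₀ = e^(−E₀/kT) / Z = 0.79254/1.2264 = 0.646.

0.646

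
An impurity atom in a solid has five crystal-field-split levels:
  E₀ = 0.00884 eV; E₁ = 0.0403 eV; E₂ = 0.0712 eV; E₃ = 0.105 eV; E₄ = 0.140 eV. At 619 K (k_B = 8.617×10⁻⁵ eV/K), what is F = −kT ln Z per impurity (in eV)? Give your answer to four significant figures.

k_BT = 8.617×10⁻⁵ × 619 K = 0.0533392 eV.
Eᵢ/kT = 0.165732, 0.755542, 1.33485, 1.96853, 2.62471.
Z = Σ e^(−Eᵢ/kT) = e^(−0.165732) + e^(−0.755542) + e^(−1.33485) + e^(−1.96853) + e^(−2.62471) = 0.847273 + 0.469756 + 0.263198 + 0.139662 + 0.0724608 = 1.79235.
F = −kT ln Z = −0.0533392 × ln(1.79235) = −0.0533392 × 0.583528 = -0.03112 eV.

-0.03112 eV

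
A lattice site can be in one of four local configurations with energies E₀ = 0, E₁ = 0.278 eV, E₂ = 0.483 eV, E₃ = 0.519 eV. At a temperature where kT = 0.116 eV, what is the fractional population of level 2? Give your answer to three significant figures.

Eᵢ/kT = 0, 2.3966, 4.1638, 4.4741.
Z = Σ e^(−Eᵢ/kT) = e^(−0) + e^(−2.3966) + e^(−4.1638) + e^(−4.4741) = 1.0000 + 0.091027 + 0.015548 + 0.011400 = 1.1180.
P₂ = e^(−E₂/kT) / Z = 0.015548/1.1180 = 0.0139.

0.0139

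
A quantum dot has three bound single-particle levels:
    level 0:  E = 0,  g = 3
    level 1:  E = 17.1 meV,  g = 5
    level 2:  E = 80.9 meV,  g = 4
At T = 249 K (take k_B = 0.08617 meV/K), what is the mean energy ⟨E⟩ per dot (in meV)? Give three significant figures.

k_BT = 0.08617 × 249 K = 21.456 meV.
Eᵢ/kT = 0, 0.79698, 3.7705.
Z = Σ gᵢe^(−Eᵢ/kT) = 3·e^(−0) + 5·e^(−0.79698) + 4·e^(−3.7705) = 3.0000 + 2.2534 + 0.092162 = 5.3456.
⟨E⟩ = Σ Eᵢ gᵢe^(−Eᵢ/kT) / Z = (0·3.0000 + 17.1·2.2534 + 80.9·0.092162) / 5.3456 = 8.60 meV.

8.60 meV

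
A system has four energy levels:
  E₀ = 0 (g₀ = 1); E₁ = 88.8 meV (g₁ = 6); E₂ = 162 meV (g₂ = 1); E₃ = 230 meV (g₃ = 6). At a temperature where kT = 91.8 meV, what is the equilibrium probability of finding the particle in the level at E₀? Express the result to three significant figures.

0.254

Eᵢ/kT = 0, 0.96732, 1.7647, 2.5054.
Z = Σ gᵢe^(−Eᵢ/kT) = 1·e^(−0) + 6·e^(−0.96732) + 1·e^(−1.7647) + 6·e^(−2.5054) = 1.0000 + 2.2806 + 0.17124 + 0.48986 = 3.9417.
P₀ = g₀ e^(−E₀/kT) / Z = 1.0000/3.9417 = 0.254.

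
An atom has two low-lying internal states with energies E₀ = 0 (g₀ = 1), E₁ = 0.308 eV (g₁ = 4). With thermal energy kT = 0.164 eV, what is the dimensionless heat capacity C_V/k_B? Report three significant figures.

0.831

Eᵢ/kT = 0, 1.8780.
Z = Σ gᵢe^(−Eᵢ/kT) = 1·e^(−0) + 4·e^(−1.8780) = 1.0000 + 0.61158 = 1.6116.
⟨E⟩ = 0.11688 eV, ⟨E²⟩ = 0.036000 eV².
C_V/k_B = (⟨E²⟩ − ⟨E⟩²)/(kT)² = (0.036000 − 0.013661)/0.026896 = 0.831.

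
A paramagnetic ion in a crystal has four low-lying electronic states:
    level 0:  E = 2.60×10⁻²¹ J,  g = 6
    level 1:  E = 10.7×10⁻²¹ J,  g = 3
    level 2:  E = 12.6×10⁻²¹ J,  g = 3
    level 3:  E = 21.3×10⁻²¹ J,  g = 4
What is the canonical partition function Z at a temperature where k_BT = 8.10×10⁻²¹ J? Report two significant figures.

Z = 6.1

Eᵢ/kT = 0.3210, 1.321, 1.556, 2.630.
Z = Σ gᵢe^(−Eᵢ/kT) = 6·e^(−0.3210) + 3·e^(−1.321) + 3·e^(−1.556) + 4·e^(−2.630) = 4.353 + 0.8006 + 0.6329 + 0.2883 = 6.075.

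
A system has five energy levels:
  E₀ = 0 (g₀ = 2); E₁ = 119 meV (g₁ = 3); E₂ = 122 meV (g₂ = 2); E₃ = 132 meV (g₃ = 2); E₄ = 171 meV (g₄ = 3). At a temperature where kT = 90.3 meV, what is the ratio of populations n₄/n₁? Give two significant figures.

n₄/n₁ = (g₄/g₁) exp[−(E₄−E₁)/kT] = (3/3) × exp(−(52 meV)/(90.3 meV)) = (3/3) × exp(-0.5759) = 0.56.

0.56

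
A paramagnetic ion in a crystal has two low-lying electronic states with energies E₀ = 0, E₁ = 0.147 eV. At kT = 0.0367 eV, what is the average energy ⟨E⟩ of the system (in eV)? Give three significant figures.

0.00263 eV

Eᵢ/kT = 0, 4.0054.
Z = Σ e^(−Eᵢ/kT) = e^(−0) + e^(−4.0054) = 1.0000 + 0.018217 = 1.0182.
⟨E⟩ = Σ Eᵢ e^(−Eᵢ/kT) / Z = (0·1.0000 + 0.147·0.018217) / 1.0182 = 0.00263 eV.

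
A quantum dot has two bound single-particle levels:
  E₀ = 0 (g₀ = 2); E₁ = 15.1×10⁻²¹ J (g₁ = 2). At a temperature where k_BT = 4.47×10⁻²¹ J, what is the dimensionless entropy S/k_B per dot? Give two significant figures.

0.84

Eᵢ/kT = 0, 3.378.
Z = Σ gᵢe^(−Eᵢ/kT) = 2·e^(−0) + 2·e^(−3.378) = 2.000 + 0.06823 = 2.068.
⟨E⟩ = Σ EᵢPᵢ = 0.4982 ×10⁻²¹ J.
S/k_B = ln Z + ⟨E⟩/kT = ln(2.068) + 0.4982/4.47 = 0.7266 + 0.1115 = 0.84.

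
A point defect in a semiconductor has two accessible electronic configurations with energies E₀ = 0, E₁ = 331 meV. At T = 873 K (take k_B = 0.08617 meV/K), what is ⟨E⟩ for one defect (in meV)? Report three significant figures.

k_BT = 0.08617 × 873 K = 75.226 meV.
Eᵢ/kT = 0, 4.4001.
Z = Σ e^(−Eᵢ/kT) = e^(−0) + e^(−4.4001) = 1.0000 + 0.012276 = 1.0123.
⟨E⟩ = Σ Eᵢ e^(−Eᵢ/kT) / Z = (0·1.0000 + 331·0.012276) / 1.0123 = 4.01 meV.

4.01 meV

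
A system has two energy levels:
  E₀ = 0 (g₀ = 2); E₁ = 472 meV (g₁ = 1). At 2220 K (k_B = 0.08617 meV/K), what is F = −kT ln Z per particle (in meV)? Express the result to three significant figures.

-141 meV

k_BT = 0.08617 × 2220 K = 191.30 meV.
Eᵢ/kT = 0, 2.4673.
Z = Σ gᵢe^(−Eᵢ/kT) = 2·e^(−0) + 1·e^(−2.4673) = 2.0000 + 0.084814 = 2.0848.
F = −kT ln Z = −191.30 × ln(2.0848) = −191.30 × 0.73467 = -141 meV.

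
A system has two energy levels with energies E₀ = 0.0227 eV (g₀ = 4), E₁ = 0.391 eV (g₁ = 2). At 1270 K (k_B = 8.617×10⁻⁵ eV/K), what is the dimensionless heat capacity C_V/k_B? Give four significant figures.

0.1891

k_BT = 8.617×10⁻⁵ × 1270 K = 0.109436 eV.
Eᵢ/kT = 0.207427, 3.57286.
Z = Σ gᵢe^(−Eᵢ/kT) = 4·e^(−0.207427) + 2·e^(−3.57286) = 3.25069 + 0.0561509 = 3.30684.
⟨E⟩ = 0.0289538 eV, ⟨E²⟩ = 0.00310249 eV².
C_V/k_B = (⟨E²⟩ − ⟨E⟩²)/(kT)² = (0.00310249 − 0.000838323)/0.0119762 = 0.1891.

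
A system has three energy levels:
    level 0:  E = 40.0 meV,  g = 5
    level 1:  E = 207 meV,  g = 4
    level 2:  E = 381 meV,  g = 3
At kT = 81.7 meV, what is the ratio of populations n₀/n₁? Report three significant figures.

n₀/n₁ = (g₀/g₁) exp[−(E₀−E₁)/kT] = (5/4) × exp(−(-167.0 meV)/(81.7 meV)) = (5/4) × exp(2.0441) = 9.65.

9.65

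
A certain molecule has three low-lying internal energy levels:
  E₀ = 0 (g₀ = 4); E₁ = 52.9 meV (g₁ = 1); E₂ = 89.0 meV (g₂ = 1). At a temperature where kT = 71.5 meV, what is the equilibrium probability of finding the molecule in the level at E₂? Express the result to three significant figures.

Eᵢ/kT = 0, 0.73986, 1.2448.
Z = Σ gᵢe^(−Eᵢ/kT) = 4·e^(−0) + 1·e^(−0.73986) + 1·e^(−1.2448) = 4.0000 + 0.47718 + 0.28800 = 4.7652.
P₂ = g₂ e^(−E₂/kT) / Z = 0.28800/4.7652 = 0.0604.

0.0604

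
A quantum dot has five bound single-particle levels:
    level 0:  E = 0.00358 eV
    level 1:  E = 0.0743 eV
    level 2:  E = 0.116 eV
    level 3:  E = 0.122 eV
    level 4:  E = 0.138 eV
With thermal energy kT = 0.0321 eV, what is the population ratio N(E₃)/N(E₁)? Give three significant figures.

n₃/n₁ = exp[−(E₃−E₁)/kT] = exp(−(0.0477 eV)/(0.0321 eV)) = exp(-1.4860) = 0.226.

0.226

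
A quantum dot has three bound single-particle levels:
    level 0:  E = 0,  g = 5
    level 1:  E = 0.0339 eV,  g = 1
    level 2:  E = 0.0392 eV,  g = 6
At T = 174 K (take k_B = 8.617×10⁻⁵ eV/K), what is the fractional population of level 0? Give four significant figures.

0.9020

k_BT = 8.617×10⁻⁵ × 174 K = 0.0149936 eV.
Eᵢ/kT = 0, 2.26096, 2.61445.
Z = Σ gᵢe^(−Eᵢ/kT) = 5·e^(−0) + 1·e^(−2.26096) + 6·e^(−2.61445) = 5.00000 + 0.104250 + 0.439248 = 5.54350.
P₀ = g₀ e^(−E₀/kT) / Z = 5.00000/5.54350 = 0.9020.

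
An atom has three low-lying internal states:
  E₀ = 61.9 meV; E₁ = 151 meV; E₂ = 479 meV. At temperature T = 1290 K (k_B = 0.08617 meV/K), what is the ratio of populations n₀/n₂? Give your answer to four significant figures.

42.62

k_BT = 0.08617 × 1290 K = 111.159 meV.
n₀/n₂ = exp[−(E₀−E₂)/kT] = exp(−(-417.1 meV)/(111.159 meV)) = exp(3.75228) = 42.62.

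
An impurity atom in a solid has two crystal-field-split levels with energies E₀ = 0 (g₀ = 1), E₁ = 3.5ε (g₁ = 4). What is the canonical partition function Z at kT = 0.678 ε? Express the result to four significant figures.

Z = 1.023

Eᵢ/kT = 0, 5.16224.
Z = Σ gᵢe^(−Eᵢ/kT) = 1·e^(−0) + 4·e^(−5.16224) = 1.00000 + 0.0229154 = 1.02292.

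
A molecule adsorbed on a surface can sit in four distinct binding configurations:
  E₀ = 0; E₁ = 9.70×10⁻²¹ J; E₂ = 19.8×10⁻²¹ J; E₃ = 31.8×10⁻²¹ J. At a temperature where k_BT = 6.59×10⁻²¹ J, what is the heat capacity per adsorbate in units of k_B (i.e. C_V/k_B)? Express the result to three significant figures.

Eᵢ/kT = 0, 1.4719, 3.0046, 4.8255.
Z = Σ e^(−Eᵢ/kT) = e^(−0) + e^(−1.4719) + e^(−3.0046) + e^(−4.8255) = 1.0000 + 0.22949 + 0.049559 + 0.0080225 = 1.2871.
⟨E⟩ = 2.6901, ⟨E²⟩ = 38.175.
C_V/k_B = (⟨E²⟩ − ⟨E⟩²)/(kT)² = (38.175 − 7.2366)/43.428 = 0.712.

0.712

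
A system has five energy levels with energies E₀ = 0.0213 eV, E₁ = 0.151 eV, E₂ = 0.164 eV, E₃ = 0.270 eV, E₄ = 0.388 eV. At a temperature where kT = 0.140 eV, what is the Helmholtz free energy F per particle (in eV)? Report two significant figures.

Eᵢ/kT = 0.1521, 1.079, 1.171, 1.929, 2.771.
Z = Σ e^(−Eᵢ/kT) = e^(−0.1521) + e^(−1.079) + e^(−1.171) + e^(−1.929) + e^(−2.771) = 0.8589 + 0.3399 + 0.3101 + 0.1453 + 0.06260 = 1.717.
F = −kT ln Z = −0.140 × ln(1.717) = −0.140 × 0.5406 = -0.076 eV.

-0.076 eV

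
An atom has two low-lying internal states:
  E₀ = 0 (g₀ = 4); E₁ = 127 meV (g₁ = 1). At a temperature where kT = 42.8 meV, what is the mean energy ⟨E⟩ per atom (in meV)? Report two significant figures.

1.6 meV

Eᵢ/kT = 0, 2.967.
Z = Σ gᵢe^(−Eᵢ/kT) = 4·e^(−0) + 1·e^(−2.967) = 4.000 + 0.05146 = 4.051.
⟨E⟩ = Σ Eᵢ gᵢe^(−Eᵢ/kT) / Z = (0·4.000 + 127·0.05146) / 4.051 = 1.6 meV.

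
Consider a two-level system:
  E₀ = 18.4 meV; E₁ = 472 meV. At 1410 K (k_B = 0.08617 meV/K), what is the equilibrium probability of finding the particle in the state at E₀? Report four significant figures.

0.9766

k_BT = 0.08617 × 1410 K = 121.500 meV.
Eᵢ/kT = 0.151440, 3.88477.
Z = Σ e^(−Eᵢ/kT) = e^(−0.151440) + e^(−3.88477) = 0.859469 + 0.0205526 = 0.880022.
P₀ = e^(−E₀/kT) / Z = 0.859469/0.880022 = 0.9766.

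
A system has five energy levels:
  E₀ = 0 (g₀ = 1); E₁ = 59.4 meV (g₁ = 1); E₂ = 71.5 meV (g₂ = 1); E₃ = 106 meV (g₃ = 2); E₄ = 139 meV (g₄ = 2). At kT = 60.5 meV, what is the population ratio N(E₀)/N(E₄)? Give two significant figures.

n₀/n₄ = (g₀/g₄) exp[−(E₀−E₄)/kT] = (1/2) × exp(−(-139 meV)/(60.5 meV)) = (1/2) × exp(2.298) = 5.0.

5.0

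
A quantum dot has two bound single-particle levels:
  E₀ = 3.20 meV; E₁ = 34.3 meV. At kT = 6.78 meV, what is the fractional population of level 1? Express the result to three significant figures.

0.0101

Eᵢ/kT = 0.47198, 5.0590.
Z = Σ e^(−Eᵢ/kT) = e^(−0.47198) + e^(−5.0590) = 0.62377 + 0.0063519 = 0.63012.
P₁ = e^(−E₁/kT) / Z = 0.0063519/0.63012 = 0.0101.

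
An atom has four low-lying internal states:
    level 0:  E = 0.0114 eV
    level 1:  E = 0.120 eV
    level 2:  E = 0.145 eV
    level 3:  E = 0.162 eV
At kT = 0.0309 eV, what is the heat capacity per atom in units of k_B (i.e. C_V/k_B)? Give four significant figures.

Eᵢ/kT = 0.368932, 3.88350, 4.69256, 5.24272.
Z = Σ e^(−Eᵢ/kT) = e^(−0.368932) + e^(−3.88350) + e^(−4.69256) + e^(−5.24272) = 0.691472 + 0.0205787 + 0.00916320 + 0.00528586 = 0.726500.
⟨E⟩ = 0.0172570 eV, ⟨E²⟩ = 0.000987716 eV².
C_V/k_B = (⟨E²⟩ − ⟨E⟩²)/(kT)² = (0.000987716 − 0.000297804)/0.000954810 = 0.7226.

0.7226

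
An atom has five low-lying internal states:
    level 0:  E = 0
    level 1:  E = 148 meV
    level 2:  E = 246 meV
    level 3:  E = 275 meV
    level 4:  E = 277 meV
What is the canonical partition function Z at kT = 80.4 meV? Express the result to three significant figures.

Eᵢ/kT = 0, 1.8408, 3.0597, 3.4204, 3.4453.
Z = Σ e^(−Eᵢ/kT) = e^(−0) + e^(−1.8408) + e^(−3.0597) + e^(−3.4204) + e^(−3.4453) = 1.0000 + 0.15869 + 0.046902 + 0.032699 + 0.031895 = 1.2702.

Z = 1.27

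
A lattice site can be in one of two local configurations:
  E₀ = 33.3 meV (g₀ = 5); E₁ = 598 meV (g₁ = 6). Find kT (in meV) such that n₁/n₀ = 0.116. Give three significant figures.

242 meV

n₁/n₀ = (g₁/g₀) exp[−(E₁−E₀)/kT] = 0.116.
⇒ (E₁−E₀)/kT = ln((6/5)/0.116) = ln(10.345) = 2.3365.
kT = 564.7 meV / 2.3365 = 242 meV.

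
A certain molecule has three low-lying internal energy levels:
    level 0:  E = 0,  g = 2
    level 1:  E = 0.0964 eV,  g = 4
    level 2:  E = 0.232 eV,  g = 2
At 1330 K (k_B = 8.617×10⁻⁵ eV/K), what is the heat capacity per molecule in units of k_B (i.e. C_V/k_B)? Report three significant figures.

0.330

k_BT = 8.617×10⁻⁵ × 1330 K = 0.11461 eV.
Eᵢ/kT = 0, 0.84111, 2.0243.
Z = Σ gᵢe^(−Eᵢ/kT) = 2·e^(−0) + 4·e^(−0.84111) + 2·e^(−2.0243) = 2.0000 + 1.7249 + 0.26417 = 3.9891.
⟨E⟩ = 0.057047 eV, ⟨E²⟩ = 0.0075827 eV².
C_V/k_B = (⟨E²⟩ − ⟨E⟩²)/(kT)² = (0.0075827 − 0.0032544)/0.013135 = 0.330.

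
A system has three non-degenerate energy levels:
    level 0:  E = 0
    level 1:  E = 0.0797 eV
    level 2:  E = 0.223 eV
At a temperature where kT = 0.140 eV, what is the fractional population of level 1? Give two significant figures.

0.32

Eᵢ/kT = 0, 0.5693, 1.593.
Z = Σ e^(−Eᵢ/kT) = e^(−0) + e^(−0.5693) + e^(−1.593) = 1.000 + 0.5659 + 0.2033 = 1.769.
P₁ = e^(−E₁/kT) / Z = 0.5659/1.769 = 0.32.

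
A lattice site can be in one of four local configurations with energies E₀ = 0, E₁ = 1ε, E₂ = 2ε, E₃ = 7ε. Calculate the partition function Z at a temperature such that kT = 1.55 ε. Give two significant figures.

Z = 1.8

Eᵢ/kT = 0, 0.6452, 1.290, 4.516.
Z = Σ e^(−Eᵢ/kT) = e^(−0) + e^(−0.6452) + e^(−1.290) + e^(−4.516) = 1.000 + 0.5246 + 0.2753 + 0.01093 = 1.811.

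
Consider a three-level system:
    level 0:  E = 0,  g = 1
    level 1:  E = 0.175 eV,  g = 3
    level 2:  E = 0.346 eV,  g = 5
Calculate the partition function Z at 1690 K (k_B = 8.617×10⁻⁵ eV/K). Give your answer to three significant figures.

Z = 2.37

k_BT = 8.617×10⁻⁵ × 1690 K = 0.14563 eV.
Eᵢ/kT = 0, 1.2017, 2.3759.
Z = Σ gᵢe^(−Eᵢ/kT) = 1·e^(−0) + 3·e^(−1.2017) + 5·e^(−2.3759) = 1.0000 + 0.90205 + 0.46465 = 2.3667.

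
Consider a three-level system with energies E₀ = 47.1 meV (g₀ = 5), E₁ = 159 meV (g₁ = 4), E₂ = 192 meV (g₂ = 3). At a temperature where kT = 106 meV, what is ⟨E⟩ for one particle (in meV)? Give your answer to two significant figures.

84 meV

Eᵢ/kT = 0.4443, 1.500, 1.811.
Z = Σ gᵢe^(−Eᵢ/kT) = 5·e^(−0.4443) + 4·e^(−1.500) + 3·e^(−1.811) = 3.206 + 0.8925 + 0.4905 = 4.589.
⟨E⟩ = Σ Eᵢ gᵢe^(−Eᵢ/kT) / Z = (47.1·3.206 + 159·0.8925 + 192·0.4905) / 4.589 = 84 meV.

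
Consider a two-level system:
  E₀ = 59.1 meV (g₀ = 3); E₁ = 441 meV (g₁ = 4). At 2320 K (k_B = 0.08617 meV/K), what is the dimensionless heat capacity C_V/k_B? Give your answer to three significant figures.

k_BT = 0.08617 × 2320 K = 199.91 meV.
Eᵢ/kT = 0.29563, 2.2060.
Z = Σ gᵢe^(−Eᵢ/kT) = 3·e^(−0.29563) + 4·e^(−2.2060) = 2.2322 + 0.44056 = 2.6728.
⟨E⟩ = 122.05 meV, ⟨E²⟩ = 34974 meV².
C_V/k_B = (⟨E²⟩ − ⟨E⟩²)/(kT)² = (34974 − 14896)/39964 = 0.502.

0.502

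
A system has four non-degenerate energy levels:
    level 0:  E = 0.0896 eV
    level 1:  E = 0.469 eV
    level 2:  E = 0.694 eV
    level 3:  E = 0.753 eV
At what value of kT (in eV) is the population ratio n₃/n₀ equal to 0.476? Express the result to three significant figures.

n₃/n₀ = exp[−(E₃−E₀)/kT] = 0.476.
⇒ (E₃−E₀)/kT = ln(1/0.476) = ln(2.1008) = 0.74232.
kT = 0.6634 eV / 0.74232 = 0.894 eV.

0.894 eV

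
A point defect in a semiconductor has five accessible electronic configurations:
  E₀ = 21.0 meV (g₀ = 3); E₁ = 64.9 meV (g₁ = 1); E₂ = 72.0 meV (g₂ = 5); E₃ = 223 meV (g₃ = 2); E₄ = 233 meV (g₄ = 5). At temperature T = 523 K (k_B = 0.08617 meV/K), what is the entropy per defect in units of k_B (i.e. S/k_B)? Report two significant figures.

k_BT = 0.08617 × 523 K = 45.07 meV.
Eᵢ/kT = 0.4659, 1.440, 1.598, 4.948, 5.170.
Z = Σ gᵢe^(−Eᵢ/kT) = 3·e^(−0.4659) + 1·e^(−1.440) + 5·e^(−1.598) + 2·e^(−4.948) + 5·e^(−5.170) = 1.883 + 0.2369 + 1.012 + 0.01420 + 0.02842 = 3.175.
⟨E⟩ = Σ EᵢPᵢ = 43.33 meV.
S/k_B = ln Z + ⟨E⟩/kT = ln(3.175) + 43.33/45.07 = 1.155 + 0.9614 = 2.1.

2.1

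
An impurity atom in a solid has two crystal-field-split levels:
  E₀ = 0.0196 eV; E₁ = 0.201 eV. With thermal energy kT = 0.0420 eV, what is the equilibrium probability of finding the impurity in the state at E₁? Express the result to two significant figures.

Eᵢ/kT = 0.4667, 4.786.
Z = Σ e^(−Eᵢ/kT) = e^(−0.4667) + e^(−4.786) = 0.6271 + 0.008346 = 0.6354.
P₁ = e^(−E₁/kT) / Z = 0.008346/0.6354 = 0.013.

0.013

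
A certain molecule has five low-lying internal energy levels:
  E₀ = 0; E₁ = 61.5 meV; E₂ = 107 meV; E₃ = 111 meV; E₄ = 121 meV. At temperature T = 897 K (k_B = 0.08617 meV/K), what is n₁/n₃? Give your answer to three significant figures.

k_BT = 0.08617 × 897 K = 77.294 meV.
n₁/n₃ = exp[−(E₁−E₃)/kT] = exp(−(-49.5 meV)/(77.294 meV)) = exp(0.64041) = 1.90.

1.90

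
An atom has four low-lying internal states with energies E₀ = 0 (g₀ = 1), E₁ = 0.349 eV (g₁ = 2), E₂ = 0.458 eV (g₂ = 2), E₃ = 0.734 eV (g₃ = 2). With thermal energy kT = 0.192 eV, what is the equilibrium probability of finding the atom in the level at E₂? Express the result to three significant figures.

Eᵢ/kT = 0, 1.8177, 2.3854, 3.8229.
Z = Σ gᵢe^(−Eᵢ/kT) = 1·e^(−0) + 2·e^(−1.8177) + 2·e^(−2.3854) + 2·e^(−3.8229) = 1.0000 + 0.32480 + 0.18410 + 0.043729 = 1.5526.
P₂ = g₂ e^(−E₂/kT) / Z = 0.18410/1.5526 = 0.119.

0.119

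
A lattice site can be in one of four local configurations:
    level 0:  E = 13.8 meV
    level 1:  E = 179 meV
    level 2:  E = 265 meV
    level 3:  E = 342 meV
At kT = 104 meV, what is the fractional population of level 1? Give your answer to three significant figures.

0.153

Eᵢ/kT = 0.13269, 1.7212, 2.5481, 3.2885.
Z = Σ e^(−Eᵢ/kT) = e^(−0.13269) + e^(−1.7212) + e^(−2.5481) + e^(−3.2885) = 0.87574 + 0.17885 + 0.078230 + 0.037310 = 1.1701.
P₁ = e^(−E₁/kT) / Z = 0.17885/1.1701 = 0.153.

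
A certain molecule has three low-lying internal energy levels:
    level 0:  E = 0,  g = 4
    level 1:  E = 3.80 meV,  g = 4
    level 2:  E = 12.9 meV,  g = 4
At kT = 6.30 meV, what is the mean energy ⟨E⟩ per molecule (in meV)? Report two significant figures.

2.2 meV

Eᵢ/kT = 0, 0.6032, 2.048.
Z = Σ gᵢe^(−Eᵢ/kT) = 4·e^(−0) + 4·e^(−0.6032) + 4·e^(−2.048) = 4.000 + 2.188 + 0.5160 = 6.704.
⟨E⟩ = Σ Eᵢ gᵢe^(−Eᵢ/kT) / Z = (0·4.000 + 3.80·2.188 + 12.9·0.5160) / 6.704 = 2.2 meV.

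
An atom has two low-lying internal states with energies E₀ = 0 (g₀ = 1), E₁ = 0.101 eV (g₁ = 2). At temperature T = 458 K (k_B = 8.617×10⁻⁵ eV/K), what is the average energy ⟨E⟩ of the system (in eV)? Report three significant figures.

0.0135 eV

k_BT = 8.617×10⁻⁵ × 458 K = 0.039466 eV.
Eᵢ/kT = 0, 2.5592.
Z = Σ gᵢe^(−Eᵢ/kT) = 1·e^(−0) + 2·e^(−2.5592) = 1.0000 + 0.15473 = 1.1547.
⟨E⟩ = Σ Eᵢ gᵢe^(−Eᵢ/kT) / Z = (0·1.0000 + 0.101·0.15473) / 1.1547 = 0.0135 eV.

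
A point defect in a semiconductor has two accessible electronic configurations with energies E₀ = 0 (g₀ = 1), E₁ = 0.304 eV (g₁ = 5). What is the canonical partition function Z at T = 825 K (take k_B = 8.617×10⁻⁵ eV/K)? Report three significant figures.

Z = 1.07

k_BT = 8.617×10⁻⁵ × 825 K = 0.071090 eV.
Eᵢ/kT = 0, 4.2763.
Z = Σ gᵢe^(−Eᵢ/kT) = 1·e^(−0) + 5·e^(−4.2763) = 1.0000 + 0.069470 = 1.0695.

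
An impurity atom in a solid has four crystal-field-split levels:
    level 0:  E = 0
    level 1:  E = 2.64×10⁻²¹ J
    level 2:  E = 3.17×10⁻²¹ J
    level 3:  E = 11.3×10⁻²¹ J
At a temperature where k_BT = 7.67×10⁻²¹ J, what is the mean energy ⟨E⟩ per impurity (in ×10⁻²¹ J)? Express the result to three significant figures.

2.52 ×10⁻²¹ J

Eᵢ/kT = 0, 0.34420, 0.41330, 1.4733.
Z = Σ e^(−Eᵢ/kT) = e^(−0) + e^(−0.34420) + e^(−0.41330) + e^(−1.4733) = 1.0000 + 0.70879 + 0.66146 + 0.22917 = 2.5994.
⟨E⟩ = Σ Eᵢ e^(−Eᵢ/kT) / Z = (0·1.0000 + 2.64·0.70879 + 3.17·0.66146 + 11.3·0.22917) / 2.5994 = 2.52 ×10⁻²¹ J.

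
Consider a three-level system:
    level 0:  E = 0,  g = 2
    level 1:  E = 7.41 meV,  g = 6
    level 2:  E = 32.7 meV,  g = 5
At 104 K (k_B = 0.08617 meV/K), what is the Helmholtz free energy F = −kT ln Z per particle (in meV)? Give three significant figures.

k_BT = 0.08617 × 104 K = 8.9617 meV.
Eᵢ/kT = 0, 0.82685, 3.6489.
Z = Σ gᵢe^(−Eᵢ/kT) = 2·e^(−0) + 6·e^(−0.82685) + 5·e^(−3.6489) = 2.0000 + 2.6246 + 0.13010 = 4.7547.
F = −kT ln Z = −8.9617 × ln(4.7547) = −8.9617 × 1.5591 = -14.0 meV.

-14.0 meV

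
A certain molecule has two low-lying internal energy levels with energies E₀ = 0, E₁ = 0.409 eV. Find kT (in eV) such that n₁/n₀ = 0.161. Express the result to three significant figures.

n₁/n₀ = exp[−(E₁−E₀)/kT] = 0.161.
⇒ (E₁−E₀)/kT = ln(1/0.161) = ln(6.2112) = 1.8264.
kT = 0.409 eV / 1.8264 = 0.224 eV.

0.224 eV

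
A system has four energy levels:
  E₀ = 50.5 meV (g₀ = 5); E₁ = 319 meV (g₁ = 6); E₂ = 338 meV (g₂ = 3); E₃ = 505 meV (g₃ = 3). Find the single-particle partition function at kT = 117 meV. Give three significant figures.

Eᵢ/kT = 0.43162, 2.7265, 2.8889, 4.3162.
Z = Σ gᵢe^(−Eᵢ/kT) = 5·e^(−0.43162) + 6·e^(−2.7265) + 3·e^(−2.8889) + 3·e^(−4.3162) = 3.2473 + 0.39269 + 0.16691 + 0.040052 = 3.8470.

Z = 3.85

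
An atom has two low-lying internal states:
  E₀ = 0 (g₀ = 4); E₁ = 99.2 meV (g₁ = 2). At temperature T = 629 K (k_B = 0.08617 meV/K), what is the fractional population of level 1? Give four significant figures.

k_BT = 0.08617 × 629 K = 54.2009 meV.
Eᵢ/kT = 0, 1.83023.
Z = Σ gᵢe^(−Eᵢ/kT) = 4·e^(−0) + 2·e^(−1.83023) = 4.00000 + 0.320753 = 4.32075.
P₁ = g₁ e^(−E₁/kT) / Z = 0.320753/4.32075 = 0.07424.

0.07424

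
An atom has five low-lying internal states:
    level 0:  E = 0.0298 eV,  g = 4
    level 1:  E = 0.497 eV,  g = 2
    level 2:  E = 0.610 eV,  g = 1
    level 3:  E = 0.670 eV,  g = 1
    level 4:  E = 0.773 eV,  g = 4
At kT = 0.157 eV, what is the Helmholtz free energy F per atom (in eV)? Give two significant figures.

-0.19 eV

Eᵢ/kT = 0.1898, 3.166, 3.885, 4.268, 4.924.
Z = Σ gᵢe^(−Eᵢ/kT) = 4·e^(−0.1898) + 2·e^(−3.166) + 1·e^(−3.885) + 1·e^(−4.268) + 4·e^(−4.924) = 3.308 + 0.08434 + 0.02055 + 0.01401 + 0.02908 = 3.456.
F = −kT ln Z = −0.157 × ln(3.456) = −0.157 × 1.240 = -0.19 eV.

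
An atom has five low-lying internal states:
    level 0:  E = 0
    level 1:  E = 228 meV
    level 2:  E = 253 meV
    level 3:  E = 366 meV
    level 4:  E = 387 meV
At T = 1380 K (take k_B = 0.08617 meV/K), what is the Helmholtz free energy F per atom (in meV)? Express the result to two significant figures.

-36 meV

k_BT = 0.08617 × 1380 K = 118.9 meV.
Eᵢ/kT = 0, 1.918, 2.128, 3.078, 3.255.
Z = Σ e^(−Eᵢ/kT) = e^(−0) + e^(−1.918) + e^(−2.128) + e^(−3.078) + e^(−3.255) = 1.000 + 0.1469 + 0.1191 + 0.04605 + 0.03858 = 1.351.
F = −kT ln Z = −118.9 × ln(1.351) = −118.9 × 0.3008 = -36 meV.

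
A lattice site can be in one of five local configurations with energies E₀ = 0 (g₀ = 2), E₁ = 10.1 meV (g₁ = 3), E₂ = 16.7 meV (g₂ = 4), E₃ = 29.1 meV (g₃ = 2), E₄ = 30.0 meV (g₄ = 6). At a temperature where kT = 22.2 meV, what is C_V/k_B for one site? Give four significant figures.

Eᵢ/kT = 0, 0.454955, 0.752252, 1.31081, 1.35135.
Z = Σ gᵢe^(−Eᵢ/kT) = 2·e^(−0) + 3·e^(−0.454955) + 4·e^(−0.752252) + 2·e^(−1.31081) + 6·e^(−1.35135) = 2.00000 + 1.90343 + 1.88522 + 0.539203 + 1.55334 = 7.88119.
⟨E⟩ = 14.3378 meV, ⟨E²⟩ = 326.670 meV².
C_V/k_B = (⟨E²⟩ − ⟨E⟩²)/(kT)² = (326.670 − 205.573)/492.840 = 0.2457.

0.2457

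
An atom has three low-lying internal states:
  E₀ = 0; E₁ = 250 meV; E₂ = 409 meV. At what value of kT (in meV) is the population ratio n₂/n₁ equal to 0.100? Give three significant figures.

69.1 meV

n₂/n₁ = exp[−(E₂−E₁)/kT] = 0.100.
⇒ (E₂−E₁)/kT = ln(1/0.100) = ln(10.000) = 2.3026.
kT = 159 meV / 2.3026 = 69.1 meV.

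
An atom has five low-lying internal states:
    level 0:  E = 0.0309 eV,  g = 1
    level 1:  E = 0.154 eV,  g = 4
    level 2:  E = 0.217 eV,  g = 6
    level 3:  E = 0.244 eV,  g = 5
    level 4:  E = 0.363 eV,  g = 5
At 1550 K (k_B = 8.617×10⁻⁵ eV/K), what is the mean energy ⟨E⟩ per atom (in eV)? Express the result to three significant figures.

0.181 eV

k_BT = 8.617×10⁻⁵ × 1550 K = 0.13356 eV.
Eᵢ/kT = 0.23136, 1.1530, 1.6247, 1.8269, 2.7179.
Z = Σ gᵢe^(−Eᵢ/kT) = 1·e^(−0.23136) + 4·e^(−1.1530) + 6·e^(−1.6247) + 5·e^(−1.8269) + 5·e^(−2.7179) = 0.79345 + 1.2628 + 1.1818 + 0.80456 + 0.33007 = 4.3727.
⟨E⟩ = Σ Eᵢ gᵢe^(−Eᵢ/kT) / Z = (0.0309·0.79345 + 0.154·1.2628 + 0.217·1.1818 + 0.244·0.80456 + 0.363·0.33007) / 4.3727 = 0.181 eV.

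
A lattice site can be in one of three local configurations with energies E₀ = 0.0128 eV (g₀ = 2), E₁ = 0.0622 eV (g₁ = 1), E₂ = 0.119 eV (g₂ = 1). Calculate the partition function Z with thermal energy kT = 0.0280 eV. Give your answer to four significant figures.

Z = 1.389

Eᵢ/kT = 0.457143, 2.22143, 4.25000.
Z = Σ gᵢe^(−Eᵢ/kT) = 2·e^(−0.457143) + 1·e^(−2.22143) + 1·e^(−4.25000) = 1.26618 + 0.108454 + 0.0142642 = 1.38890.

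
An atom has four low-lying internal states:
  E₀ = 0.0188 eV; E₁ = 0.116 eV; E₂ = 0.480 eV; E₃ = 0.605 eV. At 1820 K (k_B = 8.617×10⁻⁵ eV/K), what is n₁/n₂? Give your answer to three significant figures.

10.2

k_BT = 8.617×10⁻⁵ × 1820 K = 0.15683 eV.
n₁/n₂ = exp[−(E₁−E₂)/kT] = exp(−(-0.364 eV)/(0.15683 eV)) = exp(2.3210) = 10.2.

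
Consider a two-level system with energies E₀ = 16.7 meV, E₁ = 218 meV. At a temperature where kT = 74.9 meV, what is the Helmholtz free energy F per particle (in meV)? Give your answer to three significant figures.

Eᵢ/kT = 0.22296, 2.9105.
Z = Σ e^(−Eᵢ/kT) = e^(−0.22296) + e^(−2.9105) = 0.80015 + 0.054448 = 0.85460.
F = −kT ln Z = −74.9 × ln(0.85460) = −74.9 × -0.15712 = 11.8 meV.

11.8 meV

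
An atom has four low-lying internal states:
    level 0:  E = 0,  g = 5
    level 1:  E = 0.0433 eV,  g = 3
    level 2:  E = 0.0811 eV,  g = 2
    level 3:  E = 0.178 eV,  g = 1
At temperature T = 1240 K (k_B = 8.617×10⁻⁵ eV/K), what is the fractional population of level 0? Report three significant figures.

0.615

k_BT = 8.617×10⁻⁵ × 1240 K = 0.10685 eV.
Eᵢ/kT = 0, 0.40524, 0.75901, 1.6659.
Z = Σ gᵢe^(−Eᵢ/kT) = 5·e^(−0) + 3·e^(−0.40524) + 2·e^(−0.75901) + 1·e^(−1.6659) = 5.0000 + 2.0005 + 0.93626 + 0.18902 = 8.1258.
P₀ = g₀ e^(−E₀/kT) / Z = 5.0000/8.1258 = 0.615.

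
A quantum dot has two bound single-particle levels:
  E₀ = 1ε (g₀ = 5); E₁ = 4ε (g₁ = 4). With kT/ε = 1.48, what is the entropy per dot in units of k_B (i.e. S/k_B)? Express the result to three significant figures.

1.90

Eᵢ/kT = 0.67568, 2.7027.
Z = Σ gᵢe^(−Eᵢ/kT) = 5·e^(−0.67568) + 4·e^(−2.7027) = 2.5441 + 0.26810 = 2.8122.
⟨E⟩ = Σ EᵢPᵢ = 1.2860 ε.
S/k_B = ln Z + ⟨E⟩/kT = ln(2.8122) + 1.2860/1.48 = 1.0340 + 0.86892 = 1.90.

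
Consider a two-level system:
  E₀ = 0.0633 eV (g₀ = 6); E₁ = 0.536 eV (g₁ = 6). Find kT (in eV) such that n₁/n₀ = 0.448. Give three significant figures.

n₁/n₀ = (g₁/g₀) exp[−(E₁−E₀)/kT] = 0.448.
⇒ (E₁−E₀)/kT = ln((6/6)/0.448) = ln(2.2321) = 0.80294.
kT = 0.4727 eV / 0.80294 = 0.589 eV.

0.589 eV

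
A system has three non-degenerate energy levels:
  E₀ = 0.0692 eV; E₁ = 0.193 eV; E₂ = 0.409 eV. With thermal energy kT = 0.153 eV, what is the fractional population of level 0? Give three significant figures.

0.644

Eᵢ/kT = 0.45229, 1.2614, 2.6732.
Z = Σ e^(−Eᵢ/kT) = e^(−0.45229) + e^(−1.2614) + e^(−2.6732) = 0.63617 + 0.28326 + 0.069031 = 0.98846.
P₀ = e^(−E₀/kT) / Z = 0.63617/0.98846 = 0.644.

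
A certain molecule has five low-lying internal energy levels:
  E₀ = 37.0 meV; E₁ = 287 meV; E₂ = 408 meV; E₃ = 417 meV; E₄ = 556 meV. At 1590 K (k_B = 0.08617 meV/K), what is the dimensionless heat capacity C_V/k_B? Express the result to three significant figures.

k_BT = 0.08617 × 1590 K = 137.01 meV.
Eᵢ/kT = 0.27005, 2.0947, 2.9779, 3.0436, 4.0581.
Z = Σ e^(−Eᵢ/kT) = e^(−0.27005) + e^(−2.0947) + e^(−2.9779) + e^(−3.0436) + e^(−4.0581) = 0.76334 + 0.12311 + 0.050900 + 0.047663 + 0.017282 = 1.0023.
⟨E⟩ = 113.57 meV, ⟨E²⟩ = 33213 meV².
C_V/k_B = (⟨E²⟩ − ⟨E⟩²)/(kT)² = (33213 − 12898)/18772 = 1.08.

1.08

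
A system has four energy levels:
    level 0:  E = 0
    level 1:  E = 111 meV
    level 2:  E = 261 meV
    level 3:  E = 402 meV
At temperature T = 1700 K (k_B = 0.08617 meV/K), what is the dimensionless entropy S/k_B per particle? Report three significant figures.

k_BT = 0.08617 × 1700 K = 146.49 meV.
Eᵢ/kT = 0, 0.75773, 1.7817, 2.7442.
Z = Σ e^(−Eᵢ/kT) = e^(−0) + e^(−0.75773) + e^(−1.7817) + e^(−2.7442) = 1.0000 + 0.46873 + 0.16835 + 0.064300 = 1.7014.
⟨E⟩ = Σ EᵢPᵢ = 71.598 meV.
S/k_B = ln Z + ⟨E⟩/kT = ln(1.7014) + 71.598/146.49 = 0.53145 + 0.48876 = 1.02.

1.02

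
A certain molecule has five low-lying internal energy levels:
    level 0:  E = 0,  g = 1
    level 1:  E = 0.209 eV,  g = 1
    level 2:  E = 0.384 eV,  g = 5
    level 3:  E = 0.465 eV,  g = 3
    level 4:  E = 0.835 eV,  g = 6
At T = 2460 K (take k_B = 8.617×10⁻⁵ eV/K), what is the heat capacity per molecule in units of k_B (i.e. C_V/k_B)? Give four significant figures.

k_BT = 8.617×10⁻⁵ × 2460 K = 0.211978 eV.
Eᵢ/kT = 0, 0.985951, 1.81151, 2.19362, 3.93909.
Z = Σ gᵢe^(−Eᵢ/kT) = 1·e^(−0) + 1·e^(−0.985951) + 5·e^(−1.81151) + 3·e^(−2.19362) + 6·e^(−3.93909) = 1.00000 + 0.373084 + 0.817036 + 0.334537 + 0.116796 = 2.64145.
⟨E⟩ = 0.244109 eV, ⟨E²⟩ = 0.109993 eV².
C_V/k_B = (⟨E²⟩ − ⟨E⟩²)/(kT)² = (0.109993 − 0.0595892)/0.0449347 = 1.122.

1.122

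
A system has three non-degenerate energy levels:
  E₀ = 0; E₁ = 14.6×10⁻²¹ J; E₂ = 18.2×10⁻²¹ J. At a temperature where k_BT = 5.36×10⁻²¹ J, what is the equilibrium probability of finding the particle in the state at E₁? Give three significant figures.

Eᵢ/kT = 0, 2.7239, 3.3955.
Z = Σ e^(−Eᵢ/kT) = e^(−0) + e^(−2.7239) + e^(−3.3955) = 1.0000 + 0.065618 + 0.033524 = 1.0991.
P₁ = e^(−E₁/kT) / Z = 0.065618/1.0991 = 0.0597.

0.0597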